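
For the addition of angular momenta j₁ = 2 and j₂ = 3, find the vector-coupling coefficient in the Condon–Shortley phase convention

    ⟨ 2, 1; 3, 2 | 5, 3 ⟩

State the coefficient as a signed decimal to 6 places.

√[11·0!4!6!/11! · 3!1!5!1!8!2!] = √(276480)
  +(−1)^0/∏(0,0,1,5,3,1)! = 1/720  (running 1/720)
⟨..|..⟩ = √(276480)·(1/720) = +0.730297

+√(8/15) = +0.730297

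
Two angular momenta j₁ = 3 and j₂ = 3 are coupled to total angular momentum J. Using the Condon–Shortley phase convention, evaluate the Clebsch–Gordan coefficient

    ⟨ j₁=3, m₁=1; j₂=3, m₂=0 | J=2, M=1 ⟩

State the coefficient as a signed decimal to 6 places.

triangle: 4!·2!·2!/9! = 96/362880
(j±m)!: 4!·2!·3!·3!·3!·1! = 10368
prefactor² = (2J+1)·Δ·N² = 96/7
  k=1: −1/(1!·3!·1!·2!·1!·0!) = -1/12
  k=2: +1/(2!·2!·0!·1!·2!·1!) = 1/8
Σ = 1/24  ⇒  CG² = 96/7·1/24² = 1/42
CG = +√(1/42) = +0.154303

+0.154303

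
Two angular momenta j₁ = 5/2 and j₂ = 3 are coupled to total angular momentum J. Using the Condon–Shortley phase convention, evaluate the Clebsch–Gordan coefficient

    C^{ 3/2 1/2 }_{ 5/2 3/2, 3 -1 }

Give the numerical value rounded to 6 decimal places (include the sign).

-0.483046  (= −√(7/30))

triangle: 4!×1!×2!/8! = 48/40320
(j±m)!: 4!×1!×2!×4!×2!×1! = 2304
prefactor² = (2J+1)×Δ×N² = 384/35
  k=0: +1/(0!×4!×1!×2!×0!×0!) = 1/48
  k=1: −1/(1!×3!×0!×1!×1!×1!) = -1/6
Σ = -7/48  ⇒  CG² = 384/35×(-7/48)² = 7/30
CG = −√(7/30) = -0.483046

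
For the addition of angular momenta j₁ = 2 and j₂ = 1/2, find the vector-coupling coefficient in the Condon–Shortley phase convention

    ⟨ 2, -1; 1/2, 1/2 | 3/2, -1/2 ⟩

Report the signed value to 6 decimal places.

triangle: 1!·3!·0!/5! = 6/120
(j±m)!: 1!·3!·1!·0!·1!·2! = 12
prefactor² = (2J+1)·Δ·N² = 12/5
  k=1: −1/(1!·0!·2!·0!·1!·0!) = -1/2
Σ = -1/2  ⇒  CG² = 12/5·(-1/2)² = 3/5
CG = −√(3/5) = -0.774597

-0.774597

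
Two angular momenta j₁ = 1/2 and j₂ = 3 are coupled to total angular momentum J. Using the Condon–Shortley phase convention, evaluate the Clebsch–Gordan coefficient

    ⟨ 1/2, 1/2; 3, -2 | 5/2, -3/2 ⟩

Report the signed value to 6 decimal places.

j₁+j₂−J=1  J+j₁−j₂=0  J−j₁+j₂=5  j₁+j₂+J+1=7
(j₁±m₁, j₂±m₂, J±M) = (1,0,1,5,1,4)
P² = 2880/7
sum k=0..0:
  [0] +1/24 = 1/24
S = 1/24
C² = P²·S² = 5/7 ; C = +0.845154

+0.845154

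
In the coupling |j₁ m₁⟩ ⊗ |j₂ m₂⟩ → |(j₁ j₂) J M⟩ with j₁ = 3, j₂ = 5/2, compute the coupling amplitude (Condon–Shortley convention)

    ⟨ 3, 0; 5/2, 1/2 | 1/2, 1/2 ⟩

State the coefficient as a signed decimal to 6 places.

j₁+j₂−J=5  J+j₁−j₂=1  J−j₁+j₂=0  j₁+j₂+J+1=7
(j₁±m₁, j₂±m₂, J±M) = (3,3,3,2,1,0)
P² = 144/7
sum k=3..3:
  [3] −1/12 = -1/12
S = -1/12
C² = P²·S² = 1/7 ; C = -0.377964

−√(1/7) = -0.377964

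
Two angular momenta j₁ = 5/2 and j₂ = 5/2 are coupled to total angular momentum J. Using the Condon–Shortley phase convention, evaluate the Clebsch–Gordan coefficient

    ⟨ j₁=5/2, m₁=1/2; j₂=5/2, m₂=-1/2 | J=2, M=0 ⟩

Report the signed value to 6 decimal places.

j₁+j₂−J=3  J+j₁−j₂=2  J−j₁+j₂=2  j₁+j₂+J+1=8
(j₁±m₁, j₂±m₂, J±M) = (3,2,2,3,2,2)
P² = 12/7
sum k=0..2:
  [0] +1/24 = 1/24
  [1] −1/2 = -1/2
  [2] +1/8 = 1/8
S = -1/3
C² = P²·S² = 4/21 ; C = -0.436436

−√(4/21) ≈ -0.436436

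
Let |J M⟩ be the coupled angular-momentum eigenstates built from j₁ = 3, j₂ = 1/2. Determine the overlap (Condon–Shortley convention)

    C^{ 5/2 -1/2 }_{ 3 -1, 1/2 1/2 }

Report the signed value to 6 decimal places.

triangle: 1!·5!·0!/7! = 120/5040
(j±m)!: 2!·4!·1!·0!·2!·3! = 576
prefactor² = (2J+1)·Δ·N² = 576/7
  k=1: −1/(1!·0!·3!·0!·2!·0!) = -1/12
Σ = -1/12  ⇒  CG² = 576/7·(-1/12)² = 4/7
CG = −√(4/7) = -0.755929

-0.755929  (= −√(4/7))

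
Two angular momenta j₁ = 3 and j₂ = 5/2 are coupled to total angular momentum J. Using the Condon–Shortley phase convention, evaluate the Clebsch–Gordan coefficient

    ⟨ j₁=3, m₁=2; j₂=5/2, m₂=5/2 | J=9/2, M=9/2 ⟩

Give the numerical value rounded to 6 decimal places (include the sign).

−√(5/11) = -0.674200

√[10·1!5!4!/11! · 5!1!5!0!9!0!] = √(41472000/11)
  +(−1)^1/∏(1,0,0,4,5,0)! = -1/2880  (running -1/2880)
⟨..|..⟩ = √(41472000/11)·(-1/2880) = -0.674200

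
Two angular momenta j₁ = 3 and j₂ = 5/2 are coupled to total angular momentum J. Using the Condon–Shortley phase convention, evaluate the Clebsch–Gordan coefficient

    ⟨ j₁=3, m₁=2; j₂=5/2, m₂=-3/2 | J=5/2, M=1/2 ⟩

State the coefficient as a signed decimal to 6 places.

+0.267261  (= +√(1/14))

triangle: 3!·3!·2!/9! = 72/362880
(j±m)!: 5!·1!·1!·4!·3!·2! = 34560
prefactor² = (2J+1)·Δ·N² = 288/7
  k=0: +1/(0!·3!·1!·1!·2!·1!) = 1/12
  k=1: −1/(1!·2!·0!·0!·3!·2!) = -1/24
Σ = 1/24  ⇒  CG² = 288/7·1/24² = 1/14
CG = +√(1/14) = +0.267261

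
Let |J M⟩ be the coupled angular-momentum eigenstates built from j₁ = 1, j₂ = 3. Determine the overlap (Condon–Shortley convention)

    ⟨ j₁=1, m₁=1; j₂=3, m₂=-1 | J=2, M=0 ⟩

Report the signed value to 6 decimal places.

+√(2/7) = +0.534522

√[5·2!0!4!/7! · 2!0!2!4!2!2!] = √(128/7)
  +(−1)^0/∏(0,2,0,2,0,2)! = 1/8  (running 1/8)
⟨..|..⟩ = √(128/7)·(1/8) = +0.534522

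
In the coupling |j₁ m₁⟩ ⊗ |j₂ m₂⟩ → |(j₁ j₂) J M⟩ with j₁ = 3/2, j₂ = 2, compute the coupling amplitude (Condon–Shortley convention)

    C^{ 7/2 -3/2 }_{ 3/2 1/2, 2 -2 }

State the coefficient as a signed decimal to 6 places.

+0.377964  (= +√(1/7))

triangle: 0!·3!·4!/8! = 144/40320
(j±m)!: 2!·1!·0!·4!·2!·5! = 11520
prefactor² = (2J+1)·Δ·N² = 2304/7
  k=0: +1/(0!·0!·1!·0!·2!·4!) = 1/48
Σ = 1/48  ⇒  CG² = 2304/7·1/48² = 1/7
CG = +√(1/7) = +0.377964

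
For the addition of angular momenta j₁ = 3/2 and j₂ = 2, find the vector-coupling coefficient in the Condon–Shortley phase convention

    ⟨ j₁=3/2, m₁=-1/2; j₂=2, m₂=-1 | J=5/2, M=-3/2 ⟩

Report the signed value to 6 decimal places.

+0.169031  (= +√(1/35))

triangle: 1!*2!*3!/7! = 12/5040
(j±m)!: 1!*2!*1!*3!*1!*4! = 288
prefactor² = (2J+1)*Δ*N² = 144/35
  k=0: +1/(0!*1!*2!*1!*0!*2!) = 1/4
  k=1: −1/(1!*0!*1!*0!*1!*3!) = -1/6
Σ = 1/12  ⇒  CG² = 144/35*1/12² = 1/35
CG = +√(1/35) = +0.169031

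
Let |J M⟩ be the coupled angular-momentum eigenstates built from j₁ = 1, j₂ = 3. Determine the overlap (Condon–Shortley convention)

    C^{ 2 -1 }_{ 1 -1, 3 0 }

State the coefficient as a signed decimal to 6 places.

+0.377964  (= +√(1/7))

j₁+j₂−J=2  J+j₁−j₂=0  J−j₁+j₂=4  j₁+j₂+J+1=7
(j₁±m₁, j₂±m₂, J±M) = (0,2,3,3,1,3)
P² = 144/7
sum k=2..2:
  [2] +1/12 = 1/12
S = 1/12
C² = P²·S² = 1/7 ; C = +0.377964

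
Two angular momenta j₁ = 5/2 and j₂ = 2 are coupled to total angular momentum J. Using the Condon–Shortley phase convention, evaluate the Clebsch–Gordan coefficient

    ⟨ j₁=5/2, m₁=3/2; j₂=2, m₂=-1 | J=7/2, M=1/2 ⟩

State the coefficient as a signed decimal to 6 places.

triangle: 1!×4!×3!/9! = 144/362880
(j±m)!: 4!×1!×1!×3!×4!×3! = 20736
prefactor² = (2J+1)×Δ×N² = 2304/35
  k=0: +1/(0!×1!×1!×1!×3!×2!) = 1/12
  k=1: −1/(1!×0!×0!×0!×4!×3!) = -1/144
Σ = 11/144  ⇒  CG² = 2304/35×11/144² = 121/315
CG = +√(121/315) = +0.619780

+0.619780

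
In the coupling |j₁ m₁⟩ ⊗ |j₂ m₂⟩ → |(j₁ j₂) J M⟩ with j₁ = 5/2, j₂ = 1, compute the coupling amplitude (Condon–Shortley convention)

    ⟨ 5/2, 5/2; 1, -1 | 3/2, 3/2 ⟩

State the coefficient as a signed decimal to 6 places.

+0.816497

triangle: 2!×3!×0!/6! = 12/720
(j±m)!: 5!×0!×0!×2!×3!×0! = 1440
prefactor² = (2J+1)×Δ×N² = 96
  k=0: +1/(0!×2!×0!×0!×3!×0!) = 1/12
Σ = 1/12  ⇒  CG² = 96×1/12² = 2/3
CG = +√(2/3) = +0.816497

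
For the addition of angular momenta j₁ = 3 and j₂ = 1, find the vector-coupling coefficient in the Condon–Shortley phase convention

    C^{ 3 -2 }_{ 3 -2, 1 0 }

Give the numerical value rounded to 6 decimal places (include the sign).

√[7·1!5!1!/8! · 1!5!1!1!1!5!] = √(300)
  +(−1)^0/∏(0,1,5,1,0,0)! = 1/120  (running 1/120)
  +(−1)^1/∏(1,0,4,0,1,1)! = -1/24  (running -1/30)
⟨..|..⟩ = √(300)·(-1/30) = -0.577350

-0.577350  (= −√(1/3))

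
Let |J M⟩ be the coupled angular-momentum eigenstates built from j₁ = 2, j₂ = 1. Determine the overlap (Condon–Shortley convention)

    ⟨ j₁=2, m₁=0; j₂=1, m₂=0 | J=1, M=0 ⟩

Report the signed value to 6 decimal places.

-0.632456

√[3·2!2!0!/5! · 2!2!1!1!1!1!] = √(2/5)
  +(−1)^1/∏(1,1,1,0,1,0)! = -1  (running -1)
⟨..|..⟩ = √(2/5)·(-1) = -0.632456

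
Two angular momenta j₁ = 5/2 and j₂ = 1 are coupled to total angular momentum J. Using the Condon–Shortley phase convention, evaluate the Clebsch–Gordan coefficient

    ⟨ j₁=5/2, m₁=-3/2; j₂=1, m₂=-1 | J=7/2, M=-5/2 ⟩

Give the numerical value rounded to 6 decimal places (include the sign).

+0.845154

j₁+j₂−J=0  J+j₁−j₂=5  J−j₁+j₂=2  j₁+j₂+J+1=8
(j₁±m₁, j₂±m₂, J±M) = (1,4,0,2,1,6)
P² = 11520/7
sum k=0..0:
  [0] +1/48 = 1/48
S = 1/48
C² = P²·S² = 5/7 ; C = +0.845154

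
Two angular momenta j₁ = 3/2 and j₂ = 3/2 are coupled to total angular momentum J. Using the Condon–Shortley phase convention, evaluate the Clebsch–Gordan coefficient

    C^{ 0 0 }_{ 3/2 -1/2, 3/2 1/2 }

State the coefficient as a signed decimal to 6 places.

triangle: 3!·0!·0!/4! = 6/24
(j±m)!: 1!·2!·2!·1!·0!·0! = 4
prefactor² = (2J+1)·Δ·N² = 1
  k=2: +1/(2!·1!·0!·0!·0!·0!) = 1/2
Σ = 1/2  ⇒  CG² = 1·1/2² = 1/4
CG = +√(1/4) = +0.500000

+√(1/4) = +0.500000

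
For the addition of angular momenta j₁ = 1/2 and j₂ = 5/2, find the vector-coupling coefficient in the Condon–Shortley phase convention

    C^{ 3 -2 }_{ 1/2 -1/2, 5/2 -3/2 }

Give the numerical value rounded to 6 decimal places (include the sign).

+0.912871  (= +√(5/6))

j₁+j₂−J=0  J+j₁−j₂=1  J−j₁+j₂=5  j₁+j₂+J+1=7
(j₁±m₁, j₂±m₂, J±M) = (0,1,1,4,1,5)
P² = 480
sum k=0..0:
  [0] +1/24 = 1/24
S = 1/24
C² = P²·S² = 5/6 ; C = +0.912871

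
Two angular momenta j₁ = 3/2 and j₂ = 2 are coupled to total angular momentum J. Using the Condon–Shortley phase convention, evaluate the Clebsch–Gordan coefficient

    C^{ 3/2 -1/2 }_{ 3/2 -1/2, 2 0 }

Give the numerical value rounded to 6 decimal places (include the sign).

-0.447214  (= −√(1/5))

j₁+j₂−J=2  J+j₁−j₂=1  J−j₁+j₂=2  j₁+j₂+J+1=6
(j₁±m₁, j₂±m₂, J±M) = (1,2,2,2,1,2)
P² = 16/45
sum k=1..2:
  [1] −1/1 = -1
  [2] +1/4 = 1/4
S = -3/4
C² = P²·S² = 1/5 ; C = -0.447214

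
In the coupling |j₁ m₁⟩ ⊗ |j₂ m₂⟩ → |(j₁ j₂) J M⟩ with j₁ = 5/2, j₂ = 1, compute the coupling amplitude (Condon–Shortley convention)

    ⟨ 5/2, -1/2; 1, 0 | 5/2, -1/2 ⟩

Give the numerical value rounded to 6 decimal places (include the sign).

√[6·1!4!1!/7! · 2!3!1!1!2!3!] = √(144/35)
  +(−1)^0/∏(0,1,3,1,1,0)! = 1/6  (running 1/6)
  +(−1)^1/∏(1,0,2,0,2,1)! = -1/4  (running -1/12)
⟨..|..⟩ = √(144/35)·(-1/12) = -0.169031

−√(1/35) ≈ -0.169031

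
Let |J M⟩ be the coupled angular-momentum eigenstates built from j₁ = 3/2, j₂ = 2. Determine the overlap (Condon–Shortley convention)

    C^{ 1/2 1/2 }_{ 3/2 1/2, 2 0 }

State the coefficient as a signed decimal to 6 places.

−√(1/5) = -0.447214

triangle: 3!·0!·1!/5! = 6/120
(j±m)!: 2!·1!·2!·2!·1!·0! = 8
prefactor² = (2J+1)·Δ·N² = 4/5
  k=1: −1/(1!·2!·0!·1!·0!·0!) = -1/2
Σ = -1/2  ⇒  CG² = 4/5·(-1/2)² = 1/5
CG = −√(1/5) = -0.447214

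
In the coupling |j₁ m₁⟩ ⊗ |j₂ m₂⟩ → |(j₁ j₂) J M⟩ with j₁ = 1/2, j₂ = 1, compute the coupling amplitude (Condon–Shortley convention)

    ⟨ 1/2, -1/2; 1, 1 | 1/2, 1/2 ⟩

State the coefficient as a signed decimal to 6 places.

-0.816497  (= −√(2/3))

j₁+j₂−J=1  J+j₁−j₂=0  J−j₁+j₂=1  j₁+j₂+J+1=3
(j₁±m₁, j₂±m₂, J±M) = (0,1,2,0,1,0)
P² = 2/3
sum k=1..1:
  [1] −1/1 = -1
S = -1
C² = P²·S² = 2/3 ; C = -0.816497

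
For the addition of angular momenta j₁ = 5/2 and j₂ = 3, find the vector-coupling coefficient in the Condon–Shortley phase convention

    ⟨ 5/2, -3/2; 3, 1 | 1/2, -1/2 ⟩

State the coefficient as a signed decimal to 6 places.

+0.308607  (= +√(2/21))

triangle: 5!·0!·1!/7! = 120/5040
(j±m)!: 1!·4!·4!·2!·0!·1! = 1152
prefactor² = (2J+1)·Δ·N² = 384/7
  k=4: +1/(4!·1!·0!·0!·0!·1!) = 1/24
Σ = 1/24  ⇒  CG² = 384/7·1/24² = 2/21
CG = +√(2/21) = +0.308607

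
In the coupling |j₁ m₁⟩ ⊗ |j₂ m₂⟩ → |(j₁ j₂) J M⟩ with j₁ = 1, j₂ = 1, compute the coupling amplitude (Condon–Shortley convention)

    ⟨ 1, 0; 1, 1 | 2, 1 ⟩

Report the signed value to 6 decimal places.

j₁+j₂−J=0  J+j₁−j₂=2  J−j₁+j₂=2  j₁+j₂+J+1=5
(j₁±m₁, j₂±m₂, J±M) = (1,1,2,0,3,1)
P² = 2
sum k=0..0:
  [0] +1/2 = 1/2
S = 1/2
C² = P²·S² = 1/2 ; C = +0.707107

+0.707107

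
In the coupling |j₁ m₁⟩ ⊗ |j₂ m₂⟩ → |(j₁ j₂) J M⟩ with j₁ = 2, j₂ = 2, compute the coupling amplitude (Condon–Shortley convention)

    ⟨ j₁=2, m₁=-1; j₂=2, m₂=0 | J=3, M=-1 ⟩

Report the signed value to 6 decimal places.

j₁+j₂−J=1  J+j₁−j₂=3  J−j₁+j₂=3  j₁+j₂+J+1=8
(j₁±m₁, j₂±m₂, J±M) = (1,3,2,2,2,4)
P² = 36/5
sum k=0..1:
  [0] +1/12 = 1/12
  [1] −1/4 = -1/4
S = -1/6
C² = P²·S² = 1/5 ; C = -0.447214

-0.447214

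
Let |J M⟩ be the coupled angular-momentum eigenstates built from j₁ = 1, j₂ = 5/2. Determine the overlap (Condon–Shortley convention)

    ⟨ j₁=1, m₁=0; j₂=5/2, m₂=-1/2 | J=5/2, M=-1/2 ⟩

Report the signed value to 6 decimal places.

j₁+j₂−J=1  J+j₁−j₂=1  J−j₁+j₂=4  j₁+j₂+J+1=7
(j₁±m₁, j₂±m₂, J±M) = (1,1,2,3,2,3)
P² = 144/35
sum k=0..1:
  [0] +1/4 = 1/4
  [1] −1/6 = -1/6
S = 1/12
C² = P²·S² = 1/35 ; C = +0.169031

+0.169031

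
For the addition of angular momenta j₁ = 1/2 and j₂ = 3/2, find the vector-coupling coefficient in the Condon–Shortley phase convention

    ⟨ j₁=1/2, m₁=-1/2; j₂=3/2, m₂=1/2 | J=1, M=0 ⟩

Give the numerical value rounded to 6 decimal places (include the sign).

triangle: 1!·0!·2!/4! = 2/24
(j±m)!: 0!·1!·2!·1!·1!·1! = 2
prefactor² = (2J+1)·Δ·N² = 1/2
  k=1: −1/(1!·0!·0!·1!·0!·1!) = -1
Σ = -1  ⇒  CG² = 1/2·(-1)² = 1/2
CG = −√(1/2) = -0.707107

-0.707107  (= −√(1/2))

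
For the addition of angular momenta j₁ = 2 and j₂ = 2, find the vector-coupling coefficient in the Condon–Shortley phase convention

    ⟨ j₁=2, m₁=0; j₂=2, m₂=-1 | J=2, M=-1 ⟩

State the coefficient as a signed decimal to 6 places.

-0.267261

j₁+j₂−J=2  J+j₁−j₂=2  J−j₁+j₂=2  j₁+j₂+J+1=7
(j₁±m₁, j₂±m₂, J±M) = (2,2,1,3,1,3)
P² = 8/7
sum k=0..1:
  [0] +1/4 = 1/4
  [1] −1/2 = -1/2
S = -1/4
C² = P²·S² = 1/14 ; C = -0.267261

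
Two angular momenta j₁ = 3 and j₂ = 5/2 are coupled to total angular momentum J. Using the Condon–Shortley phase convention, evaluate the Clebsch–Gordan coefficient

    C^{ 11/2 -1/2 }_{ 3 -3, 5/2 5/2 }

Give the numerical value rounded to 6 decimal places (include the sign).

+√(1/462) ≈ +0.046524

√[12·0!6!5!/12! · 0!6!5!0!5!6!] = √(1244160000/77)
  +(−1)^0/∏(0,0,6,5,0,0)! = 1/86400  (running 1/86400)
⟨..|..⟩ = √(1244160000/77)·(1/86400) = +0.046524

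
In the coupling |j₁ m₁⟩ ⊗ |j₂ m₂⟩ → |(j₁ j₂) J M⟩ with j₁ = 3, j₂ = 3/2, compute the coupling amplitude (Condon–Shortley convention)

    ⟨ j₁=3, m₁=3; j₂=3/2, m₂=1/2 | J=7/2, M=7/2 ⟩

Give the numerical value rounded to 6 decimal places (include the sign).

√[8·1!5!2!/9! · 6!0!2!1!7!0!] = √(38400)
  +(−1)^0/∏(0,1,0,2,5,0)! = 1/240  (running 1/240)
⟨..|..⟩ = √(38400)·(1/240) = +0.816497

+0.816497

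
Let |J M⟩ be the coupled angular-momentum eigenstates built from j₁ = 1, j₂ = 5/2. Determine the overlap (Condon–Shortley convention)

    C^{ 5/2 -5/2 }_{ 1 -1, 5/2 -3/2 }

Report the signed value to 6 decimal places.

triangle: 1!*1!*4!/7! = 24/5040
(j±m)!: 0!*2!*1!*4!*0!*5! = 5760
prefactor² = (2J+1)*Δ*N² = 1152/7
  k=1: −1/(1!*0!*1!*0!*0!*4!) = -1/24
Σ = -1/24  ⇒  CG² = 1152/7*(-1/24)² = 2/7
CG = −√(2/7) = -0.534522

−√(2/7) = -0.534522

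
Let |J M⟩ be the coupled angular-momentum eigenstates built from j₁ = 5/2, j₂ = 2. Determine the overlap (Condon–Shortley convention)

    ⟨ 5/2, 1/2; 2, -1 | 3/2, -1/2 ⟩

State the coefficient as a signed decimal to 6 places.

−√(5/21) = -0.487950

√[4·3!2!1!/7! · 3!2!1!3!1!2!] = √(48/35)
  +(−1)^0/∏(0,3,2,1,0,0)! = 1/12  (running 1/12)
  +(−1)^1/∏(1,2,1,0,1,1)! = -1/2  (running -5/12)
⟨..|..⟩ = √(48/35)·(-5/12) = -0.487950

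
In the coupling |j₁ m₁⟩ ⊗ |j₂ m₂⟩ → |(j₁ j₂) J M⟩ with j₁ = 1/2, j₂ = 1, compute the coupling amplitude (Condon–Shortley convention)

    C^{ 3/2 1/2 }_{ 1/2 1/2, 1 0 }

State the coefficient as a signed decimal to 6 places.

j₁+j₂−J=0  J+j₁−j₂=1  J−j₁+j₂=2  j₁+j₂+J+1=4
(j₁±m₁, j₂±m₂, J±M) = (1,0,1,1,2,1)
P² = 2/3
sum k=0..0:
  [0] +1/1 = 1
S = 1
C² = P²·S² = 2/3 ; C = +0.816497

+√(2/3) = +0.816497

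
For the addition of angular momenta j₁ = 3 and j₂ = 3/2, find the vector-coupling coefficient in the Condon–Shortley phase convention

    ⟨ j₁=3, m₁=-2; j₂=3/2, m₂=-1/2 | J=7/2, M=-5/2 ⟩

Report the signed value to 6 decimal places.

−√(1/7) = -0.377964

j₁+j₂−J=1  J+j₁−j₂=5  J−j₁+j₂=2  j₁+j₂+J+1=9
(j₁±m₁, j₂±m₂, J±M) = (1,5,1,2,1,6)
P² = 6400/7
sum k=0..1:
  [0] +1/120 = 1/120
  [1] −1/48 = -1/48
S = -1/80
C² = P²·S² = 1/7 ; C = -0.377964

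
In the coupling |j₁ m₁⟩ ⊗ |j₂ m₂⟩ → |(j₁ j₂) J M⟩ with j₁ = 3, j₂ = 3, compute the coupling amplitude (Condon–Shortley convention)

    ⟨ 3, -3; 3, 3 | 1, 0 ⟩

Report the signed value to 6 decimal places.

j₁+j₂−J=5  J+j₁−j₂=1  J−j₁+j₂=1  j₁+j₂+J+1=8
(j₁±m₁, j₂±m₂, J±M) = (0,6,6,0,1,1)
P² = 32400/7
sum k=5..5:
  [5] −1/120 = -1/120
S = -1/120
C² = P²·S² = 9/28 ; C = -0.566947

−√(9/28) ≈ -0.566947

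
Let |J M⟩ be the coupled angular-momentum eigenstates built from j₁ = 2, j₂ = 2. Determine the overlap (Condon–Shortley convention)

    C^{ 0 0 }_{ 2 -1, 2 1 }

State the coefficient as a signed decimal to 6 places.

-0.447214

j₁+j₂−J=4  J+j₁−j₂=0  J−j₁+j₂=0  j₁+j₂+J+1=5
(j₁±m₁, j₂±m₂, J±M) = (1,3,3,1,0,0)
P² = 36/5
sum k=3..3:
  [3] −1/6 = -1/6
S = -1/6
C² = P²·S² = 1/5 ; C = -0.447214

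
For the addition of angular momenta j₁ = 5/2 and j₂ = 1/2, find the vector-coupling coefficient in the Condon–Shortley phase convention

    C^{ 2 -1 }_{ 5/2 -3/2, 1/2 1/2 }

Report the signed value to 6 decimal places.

−√(2/3) = -0.816497

j₁+j₂−J=1  J+j₁−j₂=4  J−j₁+j₂=0  j₁+j₂+J+1=6
(j₁±m₁, j₂±m₂, J±M) = (1,4,1,0,1,3)
P² = 24
sum k=1..1:
  [1] −1/6 = -1/6
S = -1/6
C² = P²·S² = 2/3 ; C = -0.816497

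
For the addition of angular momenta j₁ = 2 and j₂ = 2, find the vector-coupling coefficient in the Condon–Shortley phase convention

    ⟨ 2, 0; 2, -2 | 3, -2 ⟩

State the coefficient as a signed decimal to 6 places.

+√(1/2) = +0.707107

j₁+j₂−J=1  J+j₁−j₂=3  J−j₁+j₂=3  j₁+j₂+J+1=8
(j₁±m₁, j₂±m₂, J±M) = (2,2,0,4,1,5)
P² = 72
sum k=0..0:
  [0] +1/12 = 1/12
S = 1/12
C² = P²·S² = 1/2 ; C = +0.707107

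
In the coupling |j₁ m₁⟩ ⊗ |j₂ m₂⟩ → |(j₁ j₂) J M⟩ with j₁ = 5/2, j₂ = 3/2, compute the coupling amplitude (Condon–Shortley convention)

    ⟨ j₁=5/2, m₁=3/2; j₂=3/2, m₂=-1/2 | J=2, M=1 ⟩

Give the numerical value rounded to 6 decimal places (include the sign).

+0.154303

√[5·2!3!1!/7! · 4!1!1!2!3!1!] = √(24/7)
  +(−1)^0/∏(0,2,1,1,2,0)! = 1/4  (running 1/4)
  +(−1)^1/∏(1,1,0,0,3,1)! = -1/6  (running 1/12)
⟨..|..⟩ = √(24/7)·(1/12) = +0.154303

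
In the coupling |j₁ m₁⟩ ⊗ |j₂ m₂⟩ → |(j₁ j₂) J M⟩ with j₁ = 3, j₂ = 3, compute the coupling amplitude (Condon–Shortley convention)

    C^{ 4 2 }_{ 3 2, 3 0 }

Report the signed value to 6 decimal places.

triangle: 2!·4!·4!/11! = 1152/39916800
(j±m)!: 5!·1!·3!·3!·6!·2! = 6220800
prefactor² = (2J+1)·Δ·N² = 124416/77
  k=0: +1/(0!·2!·1!·3!·3!·1!) = 1/72
  k=1: −1/(1!·1!·0!·2!·4!·2!) = -1/96
Σ = 1/288  ⇒  CG² = 124416/77·1/288² = 3/154
CG = +√(3/154) = +0.139573

+0.139573  (= +√(3/154))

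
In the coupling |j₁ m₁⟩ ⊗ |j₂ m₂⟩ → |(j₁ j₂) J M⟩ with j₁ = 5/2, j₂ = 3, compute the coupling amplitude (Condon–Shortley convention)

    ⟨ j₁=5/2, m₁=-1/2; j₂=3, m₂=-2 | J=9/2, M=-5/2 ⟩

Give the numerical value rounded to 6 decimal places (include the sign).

+√(49/198) = +0.497468

j₁+j₂−J=1  J+j₁−j₂=4  J−j₁+j₂=5  j₁+j₂+J+1=11
(j₁±m₁, j₂±m₂, J±M) = (2,3,1,5,2,7)
P² = 115200/11
sum k=0..1:
  [0] +1/144 = 1/144
  [1] −1/480 = -1/480
S = 7/1440
C² = P²·S² = 49/198 ; C = +0.497468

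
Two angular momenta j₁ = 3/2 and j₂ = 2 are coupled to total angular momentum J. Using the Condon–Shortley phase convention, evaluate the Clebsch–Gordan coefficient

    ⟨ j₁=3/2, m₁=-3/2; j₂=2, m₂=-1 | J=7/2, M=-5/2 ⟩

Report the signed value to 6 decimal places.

+0.755929  (= +√(4/7))

√[8·0!3!4!/8! · 0!3!1!3!1!6!] = √(5184/7)
  +(−1)^0/∏(0,0,3,1,0,3)! = 1/36  (running 1/36)
⟨..|..⟩ = √(5184/7)·(1/36) = +0.755929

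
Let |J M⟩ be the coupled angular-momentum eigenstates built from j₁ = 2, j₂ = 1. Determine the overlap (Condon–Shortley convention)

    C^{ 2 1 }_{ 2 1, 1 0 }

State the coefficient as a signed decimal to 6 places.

j₁+j₂−J=1  J+j₁−j₂=3  J−j₁+j₂=1  j₁+j₂+J+1=6
(j₁±m₁, j₂±m₂, J±M) = (3,1,1,1,3,1)
P² = 3/2
sum k=0..1:
  [0] +1/2 = 1/2
  [1] −1/6 = -1/6
S = 1/3
C² = P²·S² = 1/6 ; C = +0.408248

+√(1/6) ≈ +0.408248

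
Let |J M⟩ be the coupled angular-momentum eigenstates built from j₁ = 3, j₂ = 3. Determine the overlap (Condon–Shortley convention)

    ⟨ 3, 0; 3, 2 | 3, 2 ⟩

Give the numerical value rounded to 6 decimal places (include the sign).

+√(1/6) ≈ +0.408248

triangle: 3!·3!·3!/10! = 216/3628800
(j±m)!: 3!·3!·5!·1!·5!·1! = 518400
prefactor² = (2J+1)·Δ·N² = 216
  k=2: +1/(2!·1!·1!·3!·2!·0!) = 1/24
  k=3: −1/(3!·0!·0!·2!·3!·1!) = -1/72
Σ = 1/36  ⇒  CG² = 216·1/36² = 1/6
CG = +√(1/6) = +0.408248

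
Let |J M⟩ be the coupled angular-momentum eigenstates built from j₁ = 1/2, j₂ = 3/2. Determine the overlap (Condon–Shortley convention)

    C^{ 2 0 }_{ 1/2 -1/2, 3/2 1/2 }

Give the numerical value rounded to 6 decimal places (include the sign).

√[5·0!1!3!/5! · 0!1!2!1!2!2!] = √(2)
  +(−1)^0/∏(0,0,1,2,0,1)! = 1/2  (running 1/2)
⟨..|..⟩ = √(2)·(1/2) = +0.707107

+√(1/2) ≈ +0.707107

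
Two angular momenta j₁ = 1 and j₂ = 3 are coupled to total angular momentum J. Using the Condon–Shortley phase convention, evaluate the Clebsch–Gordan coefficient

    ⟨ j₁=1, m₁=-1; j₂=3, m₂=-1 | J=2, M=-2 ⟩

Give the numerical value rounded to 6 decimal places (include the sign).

+√(1/21) ≈ +0.218218

j₁+j₂−J=2  J+j₁−j₂=0  J−j₁+j₂=4  j₁+j₂+J+1=7
(j₁±m₁, j₂±m₂, J±M) = (0,2,2,4,0,4)
P² = 768/7
sum k=2..2:
  [2] +1/48 = 1/48
S = 1/48
C² = P²·S² = 1/21 ; C = +0.218218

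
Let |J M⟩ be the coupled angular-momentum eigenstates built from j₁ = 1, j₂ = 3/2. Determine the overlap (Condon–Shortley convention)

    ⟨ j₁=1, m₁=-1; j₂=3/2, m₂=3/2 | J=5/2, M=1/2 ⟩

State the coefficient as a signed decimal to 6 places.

j₁+j₂−J=0  J+j₁−j₂=2  J−j₁+j₂=3  j₁+j₂+J+1=6
(j₁±m₁, j₂±m₂, J±M) = (0,2,3,0,3,2)
P² = 72/5
sum k=0..0:
  [0] +1/12 = 1/12
S = 1/12
C² = P²·S² = 1/10 ; C = +0.316228

+0.316228  (= +√(1/10))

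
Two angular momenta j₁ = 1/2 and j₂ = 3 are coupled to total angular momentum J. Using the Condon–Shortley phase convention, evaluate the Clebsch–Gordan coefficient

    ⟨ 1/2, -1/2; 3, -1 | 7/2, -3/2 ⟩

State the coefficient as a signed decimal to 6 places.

√[8·0!1!6!/8! · 0!1!2!4!2!5!] = √(11520/7)
  +(−1)^0/∏(0,0,1,2,0,4)! = 1/48  (running 1/48)
⟨..|..⟩ = √(11520/7)·(1/48) = +0.845154

+0.845154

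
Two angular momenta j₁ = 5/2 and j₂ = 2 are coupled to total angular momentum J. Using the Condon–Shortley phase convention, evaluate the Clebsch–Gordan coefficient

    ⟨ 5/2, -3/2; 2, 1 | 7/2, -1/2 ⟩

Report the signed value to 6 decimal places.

−√(121/315) ≈ -0.619780

√[8·1!4!3!/9! · 1!4!3!1!3!4!] = √(2304/35)
  +(−1)^0/∏(0,1,4,3,0,0)! = 1/144  (running 1/144)
  +(−1)^1/∏(1,0,3,2,1,1)! = -1/12  (running -11/144)
⟨..|..⟩ = √(2304/35)·(-11/144) = -0.619780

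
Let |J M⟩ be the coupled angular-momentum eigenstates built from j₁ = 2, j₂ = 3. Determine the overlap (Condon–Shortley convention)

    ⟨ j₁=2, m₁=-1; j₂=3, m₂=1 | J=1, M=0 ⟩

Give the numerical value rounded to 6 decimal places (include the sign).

−√(8/35) ≈ -0.478091

triangle: 4!*0!*2!/7! = 48/5040
(j±m)!: 1!*3!*4!*2!*1!*1! = 288
prefactor² = (2J+1)*Δ*N² = 288/35
  k=3: −1/(3!*1!*0!*1!*0!*1!) = -1/6
Σ = -1/6  ⇒  CG² = 288/35*(-1/6)² = 8/35
CG = −√(8/35) = -0.478091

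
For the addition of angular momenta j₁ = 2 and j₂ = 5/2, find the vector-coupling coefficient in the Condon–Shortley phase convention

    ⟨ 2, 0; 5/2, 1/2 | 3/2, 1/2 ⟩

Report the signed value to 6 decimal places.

+0.239046

j₁+j₂−J=3  J+j₁−j₂=1  J−j₁+j₂=2  j₁+j₂+J+1=7
(j₁±m₁, j₂±m₂, J±M) = (2,2,3,2,2,1)
P² = 32/35
sum k=1..2:
  [1] −1/4 = -1/4
  [2] +1/2 = 1/2
S = 1/4
C² = P²·S² = 2/35 ; C = +0.239046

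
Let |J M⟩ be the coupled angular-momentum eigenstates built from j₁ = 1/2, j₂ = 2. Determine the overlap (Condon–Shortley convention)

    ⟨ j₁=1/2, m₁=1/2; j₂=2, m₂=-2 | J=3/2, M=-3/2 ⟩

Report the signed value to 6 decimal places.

triangle: 1!*0!*3!/5! = 6/120
(j±m)!: 1!*0!*0!*4!*0!*3! = 144
prefactor² = (2J+1)*Δ*N² = 144/5
  k=0: +1/(0!*1!*0!*0!*0!*3!) = 1/6
Σ = 1/6  ⇒  CG² = 144/5*1/6² = 4/5
CG = +√(4/5) = +0.894427

+0.894427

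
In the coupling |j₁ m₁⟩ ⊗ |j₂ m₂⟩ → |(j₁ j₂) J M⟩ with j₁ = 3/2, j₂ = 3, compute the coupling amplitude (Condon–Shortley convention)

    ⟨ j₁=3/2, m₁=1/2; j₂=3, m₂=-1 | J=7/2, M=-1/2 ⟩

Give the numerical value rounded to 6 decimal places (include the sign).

triangle: 1!*2!*5!/9! = 240/362880
(j±m)!: 2!*1!*2!*4!*3!*4! = 13824
prefactor² = (2J+1)*Δ*N² = 512/7
  k=0: +1/(0!*1!*1!*2!*1!*3!) = 1/12
  k=1: −1/(1!*0!*0!*1!*2!*4!) = -1/48
Σ = 1/16  ⇒  CG² = 512/7*1/16² = 2/7
CG = +√(2/7) = +0.534522

+√(2/7) ≈ +0.534522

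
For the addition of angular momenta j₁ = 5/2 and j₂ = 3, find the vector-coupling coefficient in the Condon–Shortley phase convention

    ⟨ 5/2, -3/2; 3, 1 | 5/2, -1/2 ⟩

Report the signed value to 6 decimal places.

√[6·3!2!3!/9! · 1!4!4!2!2!3!] = √(576/35)
  +(−1)^2/∏(2,1,2,2,0,1)! = 1/8  (running 1/8)
  +(−1)^3/∏(3,0,1,1,1,2)! = -1/12  (running 1/24)
⟨..|..⟩ = √(576/35)·(1/24) = +0.169031

+0.169031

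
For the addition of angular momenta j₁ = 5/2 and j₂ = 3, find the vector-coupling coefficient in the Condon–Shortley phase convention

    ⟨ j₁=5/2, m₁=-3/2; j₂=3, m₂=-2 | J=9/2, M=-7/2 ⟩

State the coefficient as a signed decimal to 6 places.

triangle: 1!*4!*5!/11! = 2880/39916800
(j±m)!: 1!*4!*1!*5!*1!*8! = 116121600
prefactor² = (2J+1)*Δ*N² = 921600/11
  k=0: +1/(0!*1!*4!*1!*0!*4!) = 1/576
  k=1: −1/(1!*0!*3!*0!*1!*5!) = -1/720
Σ = 1/2880  ⇒  CG² = 921600/11*1/2880² = 1/99
CG = +√(1/99) = +0.100504

+0.100504  (= +√(1/99))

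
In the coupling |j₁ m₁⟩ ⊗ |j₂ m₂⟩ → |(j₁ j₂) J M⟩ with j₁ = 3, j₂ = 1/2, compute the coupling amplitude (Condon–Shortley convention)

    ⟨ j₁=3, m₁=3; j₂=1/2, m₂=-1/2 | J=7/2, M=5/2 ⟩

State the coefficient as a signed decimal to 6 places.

√[8·0!6!1!/8! · 6!0!0!1!6!1!] = √(518400/7)
  +(−1)^0/∏(0,0,0,0,6,1)! = 1/720  (running 1/720)
⟨..|..⟩ = √(518400/7)·(1/720) = +0.377964

+√(1/7) ≈ +0.377964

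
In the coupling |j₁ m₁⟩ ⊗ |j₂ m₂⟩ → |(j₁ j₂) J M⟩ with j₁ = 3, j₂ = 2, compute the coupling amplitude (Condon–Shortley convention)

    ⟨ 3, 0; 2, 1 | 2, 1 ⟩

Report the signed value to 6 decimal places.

triangle: 3!*3!*1!/8! = 36/40320
(j±m)!: 3!*3!*3!*1!*3!*1! = 1296
prefactor² = (2J+1)*Δ*N² = 81/14
  k=2: +1/(2!*1!*1!*1!*2!*0!) = 1/4
  k=3: −1/(3!*0!*0!*0!*3!*1!) = -1/36
Σ = 2/9  ⇒  CG² = 81/14*2/9² = 2/7
CG = +√(2/7) = +0.534522

+0.534522  (= +√(2/7))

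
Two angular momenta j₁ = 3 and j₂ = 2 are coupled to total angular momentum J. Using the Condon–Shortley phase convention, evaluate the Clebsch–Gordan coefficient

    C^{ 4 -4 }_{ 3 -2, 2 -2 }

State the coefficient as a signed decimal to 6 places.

+√(2/5) = +0.632456

triangle: 1!·5!·3!/10! = 720/3628800
(j±m)!: 1!·5!·0!·4!·0!·8! = 116121600
prefactor² = (2J+1)·Δ·N² = 207360
  k=0: +1/(0!·1!·5!·0!·0!·3!) = 1/720
Σ = 1/720  ⇒  CG² = 207360·1/720² = 2/5
CG = +√(2/5) = +0.632456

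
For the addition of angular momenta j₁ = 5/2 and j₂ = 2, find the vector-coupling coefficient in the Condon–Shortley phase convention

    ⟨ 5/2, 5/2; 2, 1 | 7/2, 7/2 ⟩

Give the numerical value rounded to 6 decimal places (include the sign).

triangle: 1!*4!*3!/9! = 144/362880
(j±m)!: 5!*0!*3!*1!*7!*0! = 3628800
prefactor² = (2J+1)*Δ*N² = 11520
  k=0: +1/(0!*1!*0!*3!*4!*0!) = 1/144
Σ = 1/144  ⇒  CG² = 11520*1/144² = 5/9
CG = +√(5/9) = +0.745356

+√(5/9) ≈ +0.745356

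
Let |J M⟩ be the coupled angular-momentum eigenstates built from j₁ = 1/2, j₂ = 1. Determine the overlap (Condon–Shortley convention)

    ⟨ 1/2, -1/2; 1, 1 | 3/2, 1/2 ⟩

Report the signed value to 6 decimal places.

j₁+j₂−J=0  J+j₁−j₂=1  J−j₁+j₂=2  j₁+j₂+J+1=4
(j₁±m₁, j₂±m₂, J±M) = (0,1,2,0,2,1)
P² = 4/3
sum k=0..0:
  [0] +1/2 = 1/2
S = 1/2
C² = P²·S² = 1/3 ; C = +0.577350

+0.577350  (= +√(1/3))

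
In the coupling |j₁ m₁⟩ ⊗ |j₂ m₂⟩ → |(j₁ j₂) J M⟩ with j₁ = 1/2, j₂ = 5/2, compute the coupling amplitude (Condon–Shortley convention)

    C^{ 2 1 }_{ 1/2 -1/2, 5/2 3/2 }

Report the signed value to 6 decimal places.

triangle: 1!·0!·4!/6! = 24/720
(j±m)!: 0!·1!·4!·1!·3!·1! = 144
prefactor² = (2J+1)·Δ·N² = 24
  k=1: −1/(1!·0!·0!·3!·0!·1!) = -1/6
Σ = -1/6  ⇒  CG² = 24·(-1/6)² = 2/3
CG = −√(2/3) = -0.816497

-0.816497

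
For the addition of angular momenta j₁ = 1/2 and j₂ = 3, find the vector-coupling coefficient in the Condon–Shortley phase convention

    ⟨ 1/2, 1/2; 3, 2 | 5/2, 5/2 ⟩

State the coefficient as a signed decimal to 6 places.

j₁+j₂−J=1  J+j₁−j₂=0  J−j₁+j₂=5  j₁+j₂+J+1=7
(j₁±m₁, j₂±m₂, J±M) = (1,0,5,1,5,0)
P² = 14400/7
sum k=0..0:
  [0] +1/120 = 1/120
S = 1/120
C² = P²·S² = 1/7 ; C = +0.377964

+√(1/7) = +0.377964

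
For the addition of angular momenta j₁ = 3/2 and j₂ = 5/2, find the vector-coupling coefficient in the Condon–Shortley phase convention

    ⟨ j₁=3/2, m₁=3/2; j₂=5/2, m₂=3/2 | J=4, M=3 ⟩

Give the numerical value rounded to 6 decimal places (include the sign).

j₁+j₂−J=0  J+j₁−j₂=3  J−j₁+j₂=5  j₁+j₂+J+1=9
(j₁±m₁, j₂±m₂, J±M) = (3,0,4,1,7,1)
P² = 12960
sum k=0..0:
  [0] +1/144 = 1/144
S = 1/144
C² = P²·S² = 5/8 ; C = +0.790569

+√(5/8) ≈ +0.790569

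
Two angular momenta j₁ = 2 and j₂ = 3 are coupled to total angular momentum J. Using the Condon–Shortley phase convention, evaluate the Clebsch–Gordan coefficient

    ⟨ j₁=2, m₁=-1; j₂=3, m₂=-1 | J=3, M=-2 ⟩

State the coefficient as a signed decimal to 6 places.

−√(1/4) ≈ -0.500000

√[7·2!2!4!/9! · 1!3!2!4!1!5!] = √(64)
  +(−1)^1/∏(1,1,2,1,0,3)! = -1/12  (running -1/12)
  +(−1)^2/∏(2,0,1,0,1,4)! = 1/48  (running -1/16)
⟨..|..⟩ = √(64)·(-1/16) = -0.500000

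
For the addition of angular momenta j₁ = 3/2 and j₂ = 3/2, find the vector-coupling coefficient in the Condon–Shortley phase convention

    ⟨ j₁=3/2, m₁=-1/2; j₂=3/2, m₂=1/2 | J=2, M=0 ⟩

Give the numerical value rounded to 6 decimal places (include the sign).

−√(1/4) ≈ -0.500000

√[5·1!2!2!/6! · 1!2!2!1!2!2!] = √(4/9)
  +(−1)^0/∏(0,1,2,2,0,0)! = 1/4  (running 1/4)
  +(−1)^1/∏(1,0,1,1,1,1)! = -1  (running -3/4)
⟨..|..⟩ = √(4/9)·(-3/4) = -0.500000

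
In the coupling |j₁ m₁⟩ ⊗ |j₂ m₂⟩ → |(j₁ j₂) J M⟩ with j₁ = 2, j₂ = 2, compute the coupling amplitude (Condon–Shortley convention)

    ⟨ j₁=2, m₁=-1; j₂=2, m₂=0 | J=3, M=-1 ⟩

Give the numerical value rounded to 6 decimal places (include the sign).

-0.447214  (= −√(1/5))

triangle: 1!×3!×3!/8! = 36/40320
(j±m)!: 1!×3!×2!×2!×2!×4! = 1152
prefactor² = (2J+1)×Δ×N² = 36/5
  k=0: +1/(0!×1!×3!×2!×0!×1!) = 1/12
  k=1: −1/(1!×0!×2!×1!×1!×2!) = -1/4
Σ = -1/6  ⇒  CG² = 36/5×(-1/6)² = 1/5
CG = −√(1/5) = -0.447214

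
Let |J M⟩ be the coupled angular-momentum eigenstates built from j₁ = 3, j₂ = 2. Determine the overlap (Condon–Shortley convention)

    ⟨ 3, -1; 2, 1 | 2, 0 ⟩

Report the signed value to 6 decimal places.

+√(1/7) = +0.377964

j₁+j₂−J=3  J+j₁−j₂=3  J−j₁+j₂=1  j₁+j₂+J+1=8
(j₁±m₁, j₂±m₂, J±M) = (2,4,3,1,2,2)
P² = 36/7
sum k=2..3:
  [2] +1/4 = 1/4
  [3] −1/12 = -1/12
S = 1/6
C² = P²·S² = 1/7 ; C = +0.377964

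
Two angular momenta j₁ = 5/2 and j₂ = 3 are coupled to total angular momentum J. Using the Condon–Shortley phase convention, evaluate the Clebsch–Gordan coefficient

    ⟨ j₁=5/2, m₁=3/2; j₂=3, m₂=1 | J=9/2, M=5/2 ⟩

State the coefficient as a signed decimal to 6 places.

+0.317821  (= +√(10/99))

√[10·1!4!5!/11! · 4!1!4!2!7!2!] = √(92160/11)
  +(−1)^0/∏(0,1,1,4,3,1)! = 1/144  (running 1/144)
  +(−1)^1/∏(1,0,0,3,4,2)! = -1/288  (running 1/288)
⟨..|..⟩ = √(92160/11)·(1/288) = +0.317821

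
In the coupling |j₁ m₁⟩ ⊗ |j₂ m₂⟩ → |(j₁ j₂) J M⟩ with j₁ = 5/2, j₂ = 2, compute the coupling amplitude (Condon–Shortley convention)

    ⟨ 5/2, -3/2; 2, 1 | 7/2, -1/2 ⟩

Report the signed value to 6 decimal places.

√[8·1!4!3!/9! · 1!4!3!1!3!4!] = √(2304/35)
  +(−1)^0/∏(0,1,4,3,0,0)! = 1/144  (running 1/144)
  +(−1)^1/∏(1,0,3,2,1,1)! = -1/12  (running -11/144)
⟨..|..⟩ = √(2304/35)·(-11/144) = -0.619780

−√(121/315) = -0.619780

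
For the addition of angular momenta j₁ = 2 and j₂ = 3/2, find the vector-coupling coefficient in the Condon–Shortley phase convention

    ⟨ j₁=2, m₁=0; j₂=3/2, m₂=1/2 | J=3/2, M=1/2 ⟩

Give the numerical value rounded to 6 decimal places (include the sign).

√[4·2!2!1!/6! · 2!2!2!1!2!1!] = √(16/45)
  +(−1)^1/∏(1,1,1,1,1,0)! = -1  (running -1)
  +(−1)^2/∏(2,0,0,0,2,1)! = 1/4  (running -3/4)
⟨..|..⟩ = √(16/45)·(-3/4) = -0.447214

-0.447214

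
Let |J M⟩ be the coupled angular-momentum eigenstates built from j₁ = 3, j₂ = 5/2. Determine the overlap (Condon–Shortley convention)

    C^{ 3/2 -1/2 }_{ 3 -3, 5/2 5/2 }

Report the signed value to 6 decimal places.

j₁+j₂−J=4  J+j₁−j₂=2  J−j₁+j₂=1  j₁+j₂+J+1=8
(j₁±m₁, j₂±m₂, J±M) = (0,6,5,0,1,2)
P² = 5760/7
sum k=4..4:
  [4] +1/48 = 1/48
S = 1/48
C² = P²·S² = 5/14 ; C = +0.597614

+√(5/14) = +0.597614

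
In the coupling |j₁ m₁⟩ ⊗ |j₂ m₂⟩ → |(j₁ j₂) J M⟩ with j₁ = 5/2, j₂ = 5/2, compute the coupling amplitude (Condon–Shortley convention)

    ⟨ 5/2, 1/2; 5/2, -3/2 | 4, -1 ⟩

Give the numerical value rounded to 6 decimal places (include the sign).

+0.597614

triangle: 1!*4!*4!/10! = 576/3628800
(j±m)!: 3!*2!*1!*4!*3!*5! = 207360
prefactor² = (2J+1)*Δ*N² = 10368/35
  k=0: +1/(0!*1!*2!*1!*2!*3!) = 1/24
  k=1: −1/(1!*0!*1!*0!*3!*4!) = -1/144
Σ = 5/144  ⇒  CG² = 10368/35*5/144² = 5/14
CG = +√(5/14) = +0.597614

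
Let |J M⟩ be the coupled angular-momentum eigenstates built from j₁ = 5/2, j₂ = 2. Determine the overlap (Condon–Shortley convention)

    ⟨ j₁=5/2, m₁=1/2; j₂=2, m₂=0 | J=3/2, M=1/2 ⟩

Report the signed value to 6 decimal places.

√[4·3!2!1!/7! · 3!2!2!2!2!1!] = √(32/35)
  +(−1)^1/∏(1,2,1,1,1,0)! = -1/2  (running -1/2)
  +(−1)^2/∏(2,1,0,0,2,1)! = 1/4  (running -1/4)
⟨..|..⟩ = √(32/35)·(-1/4) = -0.239046

−√(2/35) ≈ -0.239046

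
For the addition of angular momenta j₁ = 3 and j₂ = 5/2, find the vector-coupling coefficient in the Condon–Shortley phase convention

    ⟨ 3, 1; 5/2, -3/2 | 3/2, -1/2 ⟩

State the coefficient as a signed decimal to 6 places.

√[4·4!2!1!/8! · 4!2!1!4!1!2!] = √(384/35)
  +(−1)^0/∏(0,4,2,1,0,0)! = 1/48  (running 1/48)
  +(−1)^1/∏(1,3,1,0,1,1)! = -1/6  (running -7/48)
⟨..|..⟩ = √(384/35)·(-7/48) = -0.483046

−√(7/30) = -0.483046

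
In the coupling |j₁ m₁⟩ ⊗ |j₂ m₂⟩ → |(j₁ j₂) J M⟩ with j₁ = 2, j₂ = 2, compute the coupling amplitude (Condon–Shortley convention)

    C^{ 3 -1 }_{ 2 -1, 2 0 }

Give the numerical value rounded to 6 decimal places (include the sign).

√[7·1!3!3!/8! · 1!3!2!2!2!4!] = √(36/5)
  +(−1)^0/∏(0,1,3,2,0,1)! = 1/12  (running 1/12)
  +(−1)^1/∏(1,0,2,1,1,2)! = -1/4  (running -1/6)
⟨..|..⟩ = √(36/5)·(-1/6) = -0.447214

-0.447214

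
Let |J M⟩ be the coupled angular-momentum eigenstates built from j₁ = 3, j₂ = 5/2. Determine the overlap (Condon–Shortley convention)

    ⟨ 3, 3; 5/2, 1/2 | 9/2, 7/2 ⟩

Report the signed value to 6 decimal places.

√[10·1!5!4!/11! · 6!0!3!2!8!1!] = √(2764800/11)
  +(−1)^0/∏(0,1,0,3,5,1)! = 1/720  (running 1/720)
⟨..|..⟩ = √(2764800/11)·(1/720) = +0.696311

+0.696311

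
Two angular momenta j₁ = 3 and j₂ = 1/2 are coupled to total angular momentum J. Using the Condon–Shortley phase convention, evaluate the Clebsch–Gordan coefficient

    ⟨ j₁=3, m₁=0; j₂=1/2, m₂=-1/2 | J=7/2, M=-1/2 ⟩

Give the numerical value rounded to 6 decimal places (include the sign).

+√(4/7) ≈ +0.755929

j₁+j₂−J=0  J+j₁−j₂=6  J−j₁+j₂=1  j₁+j₂+J+1=8
(j₁±m₁, j₂±m₂, J±M) = (3,3,0,1,3,4)
P² = 5184/7
sum k=0..0:
  [0] +1/36 = 1/36
S = 1/36
C² = P²·S² = 4/7 ; C = +0.755929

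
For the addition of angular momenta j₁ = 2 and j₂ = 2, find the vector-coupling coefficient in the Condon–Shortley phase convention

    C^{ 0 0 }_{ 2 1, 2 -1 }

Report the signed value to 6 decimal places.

j₁+j₂−J=4  J+j₁−j₂=0  J−j₁+j₂=0  j₁+j₂+J+1=5
(j₁±m₁, j₂±m₂, J±M) = (3,1,1,3,0,0)
P² = 36/5
sum k=1..1:
  [1] −1/6 = -1/6
S = -1/6
C² = P²·S² = 1/5 ; C = -0.447214

-0.447214  (= −√(1/5))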